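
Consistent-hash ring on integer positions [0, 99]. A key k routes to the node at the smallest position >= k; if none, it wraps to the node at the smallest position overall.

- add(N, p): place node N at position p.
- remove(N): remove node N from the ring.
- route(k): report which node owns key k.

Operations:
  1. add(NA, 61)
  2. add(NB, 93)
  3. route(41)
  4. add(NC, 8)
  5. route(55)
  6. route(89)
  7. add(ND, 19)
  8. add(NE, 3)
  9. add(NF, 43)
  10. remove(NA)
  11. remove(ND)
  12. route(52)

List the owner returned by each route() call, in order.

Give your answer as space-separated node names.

Op 1: add NA@61 -> ring=[61:NA]
Op 2: add NB@93 -> ring=[61:NA,93:NB]
Op 3: route key 41: smallest pos >= 41 is 61 -> NA
Op 4: add NC@8 -> ring=[8:NC,61:NA,93:NB]
Op 5: route key 55: smallest pos >= 55 is 61 -> NA
Op 6: route key 89: smallest pos >= 89 is 93 -> NB
Op 7: add ND@19 -> ring=[8:NC,19:ND,61:NA,93:NB]
Op 8: add NE@3 -> ring=[3:NE,8:NC,19:ND,61:NA,93:NB]
Op 9: add NF@43 -> ring=[3:NE,8:NC,19:ND,43:NF,61:NA,93:NB]
Op 10: remove NA -> ring=[3:NE,8:NC,19:ND,43:NF,93:NB]
Op 11: remove ND -> ring=[3:NE,8:NC,43:NF,93:NB]
Op 12: route key 52: smallest pos >= 52 is 93 -> NB

Answer: NA NA NB NB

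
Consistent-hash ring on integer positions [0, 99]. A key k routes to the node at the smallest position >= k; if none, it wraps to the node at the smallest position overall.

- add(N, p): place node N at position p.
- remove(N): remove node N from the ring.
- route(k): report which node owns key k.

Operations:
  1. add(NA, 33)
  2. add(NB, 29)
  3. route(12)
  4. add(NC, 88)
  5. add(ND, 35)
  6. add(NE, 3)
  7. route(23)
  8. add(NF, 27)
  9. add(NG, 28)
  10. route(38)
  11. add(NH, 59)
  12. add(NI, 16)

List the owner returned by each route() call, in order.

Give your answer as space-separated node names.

Answer: NB NB NC

Derivation:
Op 1: add NA@33 -> ring=[33:NA]
Op 2: add NB@29 -> ring=[29:NB,33:NA]
Op 3: route key 12: smallest pos >= 12 is 29 -> NB
Op 4: add NC@88 -> ring=[29:NB,33:NA,88:NC]
Op 5: add ND@35 -> ring=[29:NB,33:NA,35:ND,88:NC]
Op 6: add NE@3 -> ring=[3:NE,29:NB,33:NA,35:ND,88:NC]
Op 7: route key 23: smallest pos >= 23 is 29 -> NB
Op 8: add NF@27 -> ring=[3:NE,27:NF,29:NB,33:NA,35:ND,88:NC]
Op 9: add NG@28 -> ring=[3:NE,27:NF,28:NG,29:NB,33:NA,35:ND,88:NC]
Op 10: route key 38: smallest pos >= 38 is 88 -> NC
Op 11: add NH@59 -> ring=[3:NE,27:NF,28:NG,29:NB,33:NA,35:ND,59:NH,88:NC]
Op 12: add NI@16 -> ring=[3:NE,16:NI,27:NF,28:NG,29:NB,33:NA,35:ND,59:NH,88:NC]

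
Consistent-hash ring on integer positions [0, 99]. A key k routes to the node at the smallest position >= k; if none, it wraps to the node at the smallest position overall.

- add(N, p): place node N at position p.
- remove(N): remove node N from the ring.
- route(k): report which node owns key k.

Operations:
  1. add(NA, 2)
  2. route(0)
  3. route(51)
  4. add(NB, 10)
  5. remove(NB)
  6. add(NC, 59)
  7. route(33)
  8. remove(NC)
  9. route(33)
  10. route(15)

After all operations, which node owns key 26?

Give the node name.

Answer: NA

Derivation:
Op 1: add NA@2 -> ring=[2:NA]
Op 2: route key 0: smallest pos >= 0 is 2 -> NA
Op 3: route key 51: none >= 51, wrap to smallest pos 2 -> NA
Op 4: add NB@10 -> ring=[2:NA,10:NB]
Op 5: remove NB -> ring=[2:NA]
Op 6: add NC@59 -> ring=[2:NA,59:NC]
Op 7: route key 33: smallest pos >= 33 is 59 -> NC
Op 8: remove NC -> ring=[2:NA]
Op 9: route key 33: none >= 33, wrap to smallest pos 2 -> NA
Op 10: route key 15: none >= 15, wrap to smallest pos 2 -> NA
Final route key 26: none >= 26, wrap to smallest pos 2 -> NA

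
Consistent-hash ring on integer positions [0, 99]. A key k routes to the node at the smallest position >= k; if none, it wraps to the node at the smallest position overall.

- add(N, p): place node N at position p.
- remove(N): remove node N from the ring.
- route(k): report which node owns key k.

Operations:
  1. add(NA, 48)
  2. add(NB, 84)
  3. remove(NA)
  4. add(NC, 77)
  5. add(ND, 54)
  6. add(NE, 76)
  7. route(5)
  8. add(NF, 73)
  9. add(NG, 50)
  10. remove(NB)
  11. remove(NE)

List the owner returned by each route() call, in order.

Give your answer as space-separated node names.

Answer: ND

Derivation:
Op 1: add NA@48 -> ring=[48:NA]
Op 2: add NB@84 -> ring=[48:NA,84:NB]
Op 3: remove NA -> ring=[84:NB]
Op 4: add NC@77 -> ring=[77:NC,84:NB]
Op 5: add ND@54 -> ring=[54:ND,77:NC,84:NB]
Op 6: add NE@76 -> ring=[54:ND,76:NE,77:NC,84:NB]
Op 7: route key 5: smallest pos >= 5 is 54 -> ND
Op 8: add NF@73 -> ring=[54:ND,73:NF,76:NE,77:NC,84:NB]
Op 9: add NG@50 -> ring=[50:NG,54:ND,73:NF,76:NE,77:NC,84:NB]
Op 10: remove NB -> ring=[50:NG,54:ND,73:NF,76:NE,77:NC]
Op 11: remove NE -> ring=[50:NG,54:ND,73:NF,77:NC]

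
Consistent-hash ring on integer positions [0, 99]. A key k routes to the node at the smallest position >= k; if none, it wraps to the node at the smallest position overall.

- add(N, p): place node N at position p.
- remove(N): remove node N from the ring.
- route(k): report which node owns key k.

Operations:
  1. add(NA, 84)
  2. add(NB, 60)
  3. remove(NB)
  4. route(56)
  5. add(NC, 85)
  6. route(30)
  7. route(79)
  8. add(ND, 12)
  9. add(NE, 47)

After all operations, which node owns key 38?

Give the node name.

Op 1: add NA@84 -> ring=[84:NA]
Op 2: add NB@60 -> ring=[60:NB,84:NA]
Op 3: remove NB -> ring=[84:NA]
Op 4: route key 56: smallest pos >= 56 is 84 -> NA
Op 5: add NC@85 -> ring=[84:NA,85:NC]
Op 6: route key 30: smallest pos >= 30 is 84 -> NA
Op 7: route key 79: smallest pos >= 79 is 84 -> NA
Op 8: add ND@12 -> ring=[12:ND,84:NA,85:NC]
Op 9: add NE@47 -> ring=[12:ND,47:NE,84:NA,85:NC]
Final route key 38: smallest pos >= 38 is 47 -> NE

Answer: NE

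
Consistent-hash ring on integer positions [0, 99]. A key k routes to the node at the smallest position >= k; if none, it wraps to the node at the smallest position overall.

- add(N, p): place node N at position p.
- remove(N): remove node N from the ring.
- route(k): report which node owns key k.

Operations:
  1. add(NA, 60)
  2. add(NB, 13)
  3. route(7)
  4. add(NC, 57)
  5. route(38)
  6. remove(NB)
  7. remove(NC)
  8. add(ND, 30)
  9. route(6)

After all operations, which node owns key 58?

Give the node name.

Op 1: add NA@60 -> ring=[60:NA]
Op 2: add NB@13 -> ring=[13:NB,60:NA]
Op 3: route key 7: smallest pos >= 7 is 13 -> NB
Op 4: add NC@57 -> ring=[13:NB,57:NC,60:NA]
Op 5: route key 38: smallest pos >= 38 is 57 -> NC
Op 6: remove NB -> ring=[57:NC,60:NA]
Op 7: remove NC -> ring=[60:NA]
Op 8: add ND@30 -> ring=[30:ND,60:NA]
Op 9: route key 6: smallest pos >= 6 is 30 -> ND
Final route key 58: smallest pos >= 58 is 60 -> NA

Answer: NA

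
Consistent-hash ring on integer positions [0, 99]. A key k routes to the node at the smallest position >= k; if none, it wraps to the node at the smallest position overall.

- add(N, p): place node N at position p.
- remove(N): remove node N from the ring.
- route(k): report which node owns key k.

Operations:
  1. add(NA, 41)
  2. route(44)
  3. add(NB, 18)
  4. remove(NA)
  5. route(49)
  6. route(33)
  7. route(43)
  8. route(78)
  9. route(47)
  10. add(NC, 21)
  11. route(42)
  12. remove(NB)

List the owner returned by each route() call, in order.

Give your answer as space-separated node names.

Answer: NA NB NB NB NB NB NB

Derivation:
Op 1: add NA@41 -> ring=[41:NA]
Op 2: route key 44: none >= 44, wrap to smallest pos 41 -> NA
Op 3: add NB@18 -> ring=[18:NB,41:NA]
Op 4: remove NA -> ring=[18:NB]
Op 5: route key 49: none >= 49, wrap to smallest pos 18 -> NB
Op 6: route key 33: none >= 33, wrap to smallest pos 18 -> NB
Op 7: route key 43: none >= 43, wrap to smallest pos 18 -> NB
Op 8: route key 78: none >= 78, wrap to smallest pos 18 -> NB
Op 9: route key 47: none >= 47, wrap to smallest pos 18 -> NB
Op 10: add NC@21 -> ring=[18:NB,21:NC]
Op 11: route key 42: none >= 42, wrap to smallest pos 18 -> NB
Op 12: remove NB -> ring=[21:NC]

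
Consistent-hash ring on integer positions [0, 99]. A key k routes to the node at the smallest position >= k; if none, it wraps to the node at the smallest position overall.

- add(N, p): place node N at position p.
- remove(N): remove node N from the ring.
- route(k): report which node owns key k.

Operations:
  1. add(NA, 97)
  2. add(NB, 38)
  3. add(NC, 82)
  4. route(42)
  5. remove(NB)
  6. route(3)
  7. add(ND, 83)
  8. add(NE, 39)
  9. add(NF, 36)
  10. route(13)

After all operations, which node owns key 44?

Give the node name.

Op 1: add NA@97 -> ring=[97:NA]
Op 2: add NB@38 -> ring=[38:NB,97:NA]
Op 3: add NC@82 -> ring=[38:NB,82:NC,97:NA]
Op 4: route key 42: smallest pos >= 42 is 82 -> NC
Op 5: remove NB -> ring=[82:NC,97:NA]
Op 6: route key 3: smallest pos >= 3 is 82 -> NC
Op 7: add ND@83 -> ring=[82:NC,83:ND,97:NA]
Op 8: add NE@39 -> ring=[39:NE,82:NC,83:ND,97:NA]
Op 9: add NF@36 -> ring=[36:NF,39:NE,82:NC,83:ND,97:NA]
Op 10: route key 13: smallest pos >= 13 is 36 -> NF
Final route key 44: smallest pos >= 44 is 82 -> NC

Answer: NC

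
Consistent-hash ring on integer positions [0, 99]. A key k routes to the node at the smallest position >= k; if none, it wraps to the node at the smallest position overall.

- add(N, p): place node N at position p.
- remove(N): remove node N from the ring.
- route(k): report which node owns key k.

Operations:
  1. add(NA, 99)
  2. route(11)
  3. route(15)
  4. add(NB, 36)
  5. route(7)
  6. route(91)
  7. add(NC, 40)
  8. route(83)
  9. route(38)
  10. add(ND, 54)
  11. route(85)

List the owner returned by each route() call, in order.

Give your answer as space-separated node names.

Answer: NA NA NB NA NA NC NA

Derivation:
Op 1: add NA@99 -> ring=[99:NA]
Op 2: route key 11: smallest pos >= 11 is 99 -> NA
Op 3: route key 15: smallest pos >= 15 is 99 -> NA
Op 4: add NB@36 -> ring=[36:NB,99:NA]
Op 5: route key 7: smallest pos >= 7 is 36 -> NB
Op 6: route key 91: smallest pos >= 91 is 99 -> NA
Op 7: add NC@40 -> ring=[36:NB,40:NC,99:NA]
Op 8: route key 83: smallest pos >= 83 is 99 -> NA
Op 9: route key 38: smallest pos >= 38 is 40 -> NC
Op 10: add ND@54 -> ring=[36:NB,40:NC,54:ND,99:NA]
Op 11: route key 85: smallest pos >= 85 is 99 -> NA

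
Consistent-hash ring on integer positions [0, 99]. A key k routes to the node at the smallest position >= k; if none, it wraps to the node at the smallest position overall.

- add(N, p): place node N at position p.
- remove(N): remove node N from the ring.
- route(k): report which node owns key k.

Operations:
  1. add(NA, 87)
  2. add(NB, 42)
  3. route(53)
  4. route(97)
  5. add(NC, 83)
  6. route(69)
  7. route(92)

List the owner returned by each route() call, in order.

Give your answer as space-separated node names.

Op 1: add NA@87 -> ring=[87:NA]
Op 2: add NB@42 -> ring=[42:NB,87:NA]
Op 3: route key 53: smallest pos >= 53 is 87 -> NA
Op 4: route key 97: none >= 97, wrap to smallest pos 42 -> NB
Op 5: add NC@83 -> ring=[42:NB,83:NC,87:NA]
Op 6: route key 69: smallest pos >= 69 is 83 -> NC
Op 7: route key 92: none >= 92, wrap to smallest pos 42 -> NB

Answer: NA NB NC NB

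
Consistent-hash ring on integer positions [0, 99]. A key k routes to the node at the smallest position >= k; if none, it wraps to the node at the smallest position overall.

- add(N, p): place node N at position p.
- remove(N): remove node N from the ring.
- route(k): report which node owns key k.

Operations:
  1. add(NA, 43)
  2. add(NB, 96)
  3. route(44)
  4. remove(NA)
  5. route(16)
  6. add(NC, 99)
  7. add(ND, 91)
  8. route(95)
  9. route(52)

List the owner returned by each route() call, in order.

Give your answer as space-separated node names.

Answer: NB NB NB ND

Derivation:
Op 1: add NA@43 -> ring=[43:NA]
Op 2: add NB@96 -> ring=[43:NA,96:NB]
Op 3: route key 44: smallest pos >= 44 is 96 -> NB
Op 4: remove NA -> ring=[96:NB]
Op 5: route key 16: smallest pos >= 16 is 96 -> NB
Op 6: add NC@99 -> ring=[96:NB,99:NC]
Op 7: add ND@91 -> ring=[91:ND,96:NB,99:NC]
Op 8: route key 95: smallest pos >= 95 is 96 -> NB
Op 9: route key 52: smallest pos >= 52 is 91 -> ND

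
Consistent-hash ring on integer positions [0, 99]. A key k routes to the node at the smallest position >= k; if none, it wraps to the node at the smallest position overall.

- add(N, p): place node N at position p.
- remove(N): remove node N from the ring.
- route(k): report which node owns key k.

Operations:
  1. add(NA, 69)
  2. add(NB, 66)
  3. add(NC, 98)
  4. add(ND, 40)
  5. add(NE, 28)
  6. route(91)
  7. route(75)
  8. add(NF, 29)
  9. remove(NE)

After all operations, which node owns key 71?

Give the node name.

Op 1: add NA@69 -> ring=[69:NA]
Op 2: add NB@66 -> ring=[66:NB,69:NA]
Op 3: add NC@98 -> ring=[66:NB,69:NA,98:NC]
Op 4: add ND@40 -> ring=[40:ND,66:NB,69:NA,98:NC]
Op 5: add NE@28 -> ring=[28:NE,40:ND,66:NB,69:NA,98:NC]
Op 6: route key 91: smallest pos >= 91 is 98 -> NC
Op 7: route key 75: smallest pos >= 75 is 98 -> NC
Op 8: add NF@29 -> ring=[28:NE,29:NF,40:ND,66:NB,69:NA,98:NC]
Op 9: remove NE -> ring=[29:NF,40:ND,66:NB,69:NA,98:NC]
Final route key 71: smallest pos >= 71 is 98 -> NC

Answer: NC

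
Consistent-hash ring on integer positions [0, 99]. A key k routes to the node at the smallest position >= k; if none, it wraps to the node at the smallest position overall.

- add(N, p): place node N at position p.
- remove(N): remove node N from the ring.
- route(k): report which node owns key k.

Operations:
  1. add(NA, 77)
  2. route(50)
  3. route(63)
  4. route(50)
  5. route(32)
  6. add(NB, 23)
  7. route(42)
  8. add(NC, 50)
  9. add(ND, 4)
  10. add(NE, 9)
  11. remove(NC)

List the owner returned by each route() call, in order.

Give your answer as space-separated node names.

Op 1: add NA@77 -> ring=[77:NA]
Op 2: route key 50: smallest pos >= 50 is 77 -> NA
Op 3: route key 63: smallest pos >= 63 is 77 -> NA
Op 4: route key 50: smallest pos >= 50 is 77 -> NA
Op 5: route key 32: smallest pos >= 32 is 77 -> NA
Op 6: add NB@23 -> ring=[23:NB,77:NA]
Op 7: route key 42: smallest pos >= 42 is 77 -> NA
Op 8: add NC@50 -> ring=[23:NB,50:NC,77:NA]
Op 9: add ND@4 -> ring=[4:ND,23:NB,50:NC,77:NA]
Op 10: add NE@9 -> ring=[4:ND,9:NE,23:NB,50:NC,77:NA]
Op 11: remove NC -> ring=[4:ND,9:NE,23:NB,77:NA]

Answer: NA NA NA NA NA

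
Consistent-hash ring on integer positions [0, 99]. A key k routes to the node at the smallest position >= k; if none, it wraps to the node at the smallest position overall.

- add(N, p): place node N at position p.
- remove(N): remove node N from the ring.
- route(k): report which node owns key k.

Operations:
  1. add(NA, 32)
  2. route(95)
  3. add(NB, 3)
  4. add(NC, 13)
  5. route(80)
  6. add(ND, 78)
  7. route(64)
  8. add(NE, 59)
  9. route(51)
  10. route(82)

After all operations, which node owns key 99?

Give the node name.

Op 1: add NA@32 -> ring=[32:NA]
Op 2: route key 95: none >= 95, wrap to smallest pos 32 -> NA
Op 3: add NB@3 -> ring=[3:NB,32:NA]
Op 4: add NC@13 -> ring=[3:NB,13:NC,32:NA]
Op 5: route key 80: none >= 80, wrap to smallest pos 3 -> NB
Op 6: add ND@78 -> ring=[3:NB,13:NC,32:NA,78:ND]
Op 7: route key 64: smallest pos >= 64 is 78 -> ND
Op 8: add NE@59 -> ring=[3:NB,13:NC,32:NA,59:NE,78:ND]
Op 9: route key 51: smallest pos >= 51 is 59 -> NE
Op 10: route key 82: none >= 82, wrap to smallest pos 3 -> NB
Final route key 99: none >= 99, wrap to smallest pos 3 -> NB

Answer: NB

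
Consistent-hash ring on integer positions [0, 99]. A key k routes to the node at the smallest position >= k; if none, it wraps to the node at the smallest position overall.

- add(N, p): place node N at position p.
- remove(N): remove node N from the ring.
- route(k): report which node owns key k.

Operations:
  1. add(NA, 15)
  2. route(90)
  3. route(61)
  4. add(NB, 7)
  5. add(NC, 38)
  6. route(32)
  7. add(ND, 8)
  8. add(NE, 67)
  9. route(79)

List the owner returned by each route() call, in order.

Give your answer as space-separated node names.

Answer: NA NA NC NB

Derivation:
Op 1: add NA@15 -> ring=[15:NA]
Op 2: route key 90: none >= 90, wrap to smallest pos 15 -> NA
Op 3: route key 61: none >= 61, wrap to smallest pos 15 -> NA
Op 4: add NB@7 -> ring=[7:NB,15:NA]
Op 5: add NC@38 -> ring=[7:NB,15:NA,38:NC]
Op 6: route key 32: smallest pos >= 32 is 38 -> NC
Op 7: add ND@8 -> ring=[7:NB,8:ND,15:NA,38:NC]
Op 8: add NE@67 -> ring=[7:NB,8:ND,15:NA,38:NC,67:NE]
Op 9: route key 79: none >= 79, wrap to smallest pos 7 -> NB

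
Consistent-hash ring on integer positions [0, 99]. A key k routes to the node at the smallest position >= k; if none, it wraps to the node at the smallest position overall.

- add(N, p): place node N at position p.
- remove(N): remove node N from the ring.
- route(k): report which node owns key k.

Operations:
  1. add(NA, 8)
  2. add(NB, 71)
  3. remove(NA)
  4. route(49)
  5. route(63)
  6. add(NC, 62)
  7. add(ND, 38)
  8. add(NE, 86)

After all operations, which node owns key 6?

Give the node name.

Answer: ND

Derivation:
Op 1: add NA@8 -> ring=[8:NA]
Op 2: add NB@71 -> ring=[8:NA,71:NB]
Op 3: remove NA -> ring=[71:NB]
Op 4: route key 49: smallest pos >= 49 is 71 -> NB
Op 5: route key 63: smallest pos >= 63 is 71 -> NB
Op 6: add NC@62 -> ring=[62:NC,71:NB]
Op 7: add ND@38 -> ring=[38:ND,62:NC,71:NB]
Op 8: add NE@86 -> ring=[38:ND,62:NC,71:NB,86:NE]
Final route key 6: smallest pos >= 6 is 38 -> ND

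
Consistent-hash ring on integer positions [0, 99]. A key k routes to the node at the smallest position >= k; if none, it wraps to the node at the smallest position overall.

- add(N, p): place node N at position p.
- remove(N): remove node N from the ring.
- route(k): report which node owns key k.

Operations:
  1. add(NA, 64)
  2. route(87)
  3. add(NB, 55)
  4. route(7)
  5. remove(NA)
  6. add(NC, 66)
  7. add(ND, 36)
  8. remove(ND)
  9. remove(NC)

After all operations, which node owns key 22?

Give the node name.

Op 1: add NA@64 -> ring=[64:NA]
Op 2: route key 87: none >= 87, wrap to smallest pos 64 -> NA
Op 3: add NB@55 -> ring=[55:NB,64:NA]
Op 4: route key 7: smallest pos >= 7 is 55 -> NB
Op 5: remove NA -> ring=[55:NB]
Op 6: add NC@66 -> ring=[55:NB,66:NC]
Op 7: add ND@36 -> ring=[36:ND,55:NB,66:NC]
Op 8: remove ND -> ring=[55:NB,66:NC]
Op 9: remove NC -> ring=[55:NB]
Final route key 22: smallest pos >= 22 is 55 -> NB

Answer: NB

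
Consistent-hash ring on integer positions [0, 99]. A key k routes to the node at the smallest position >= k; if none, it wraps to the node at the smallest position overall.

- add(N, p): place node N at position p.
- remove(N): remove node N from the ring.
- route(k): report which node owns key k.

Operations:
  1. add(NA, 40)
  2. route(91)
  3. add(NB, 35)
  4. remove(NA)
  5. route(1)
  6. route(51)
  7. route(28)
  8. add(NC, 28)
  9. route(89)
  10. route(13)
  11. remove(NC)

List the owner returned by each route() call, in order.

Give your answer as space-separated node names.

Answer: NA NB NB NB NC NC

Derivation:
Op 1: add NA@40 -> ring=[40:NA]
Op 2: route key 91: none >= 91, wrap to smallest pos 40 -> NA
Op 3: add NB@35 -> ring=[35:NB,40:NA]
Op 4: remove NA -> ring=[35:NB]
Op 5: route key 1: smallest pos >= 1 is 35 -> NB
Op 6: route key 51: none >= 51, wrap to smallest pos 35 -> NB
Op 7: route key 28: smallest pos >= 28 is 35 -> NB
Op 8: add NC@28 -> ring=[28:NC,35:NB]
Op 9: route key 89: none >= 89, wrap to smallest pos 28 -> NC
Op 10: route key 13: smallest pos >= 13 is 28 -> NC
Op 11: remove NC -> ring=[35:NB]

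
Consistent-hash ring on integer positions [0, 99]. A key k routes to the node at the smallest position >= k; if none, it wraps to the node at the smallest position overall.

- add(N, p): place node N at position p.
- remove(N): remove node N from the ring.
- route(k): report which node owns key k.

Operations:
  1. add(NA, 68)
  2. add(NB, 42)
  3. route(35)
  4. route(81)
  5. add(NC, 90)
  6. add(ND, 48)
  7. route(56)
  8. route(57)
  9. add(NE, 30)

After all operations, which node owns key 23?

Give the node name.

Op 1: add NA@68 -> ring=[68:NA]
Op 2: add NB@42 -> ring=[42:NB,68:NA]
Op 3: route key 35: smallest pos >= 35 is 42 -> NB
Op 4: route key 81: none >= 81, wrap to smallest pos 42 -> NB
Op 5: add NC@90 -> ring=[42:NB,68:NA,90:NC]
Op 6: add ND@48 -> ring=[42:NB,48:ND,68:NA,90:NC]
Op 7: route key 56: smallest pos >= 56 is 68 -> NA
Op 8: route key 57: smallest pos >= 57 is 68 -> NA
Op 9: add NE@30 -> ring=[30:NE,42:NB,48:ND,68:NA,90:NC]
Final route key 23: smallest pos >= 23 is 30 -> NE

Answer: NE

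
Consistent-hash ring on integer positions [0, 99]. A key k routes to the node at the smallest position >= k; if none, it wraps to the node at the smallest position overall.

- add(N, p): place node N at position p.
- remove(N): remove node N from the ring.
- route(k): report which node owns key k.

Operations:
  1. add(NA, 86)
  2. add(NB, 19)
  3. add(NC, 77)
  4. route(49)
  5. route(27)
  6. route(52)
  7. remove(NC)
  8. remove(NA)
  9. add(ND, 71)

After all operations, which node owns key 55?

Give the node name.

Op 1: add NA@86 -> ring=[86:NA]
Op 2: add NB@19 -> ring=[19:NB,86:NA]
Op 3: add NC@77 -> ring=[19:NB,77:NC,86:NA]
Op 4: route key 49: smallest pos >= 49 is 77 -> NC
Op 5: route key 27: smallest pos >= 27 is 77 -> NC
Op 6: route key 52: smallest pos >= 52 is 77 -> NC
Op 7: remove NC -> ring=[19:NB,86:NA]
Op 8: remove NA -> ring=[19:NB]
Op 9: add ND@71 -> ring=[19:NB,71:ND]
Final route key 55: smallest pos >= 55 is 71 -> ND

Answer: ND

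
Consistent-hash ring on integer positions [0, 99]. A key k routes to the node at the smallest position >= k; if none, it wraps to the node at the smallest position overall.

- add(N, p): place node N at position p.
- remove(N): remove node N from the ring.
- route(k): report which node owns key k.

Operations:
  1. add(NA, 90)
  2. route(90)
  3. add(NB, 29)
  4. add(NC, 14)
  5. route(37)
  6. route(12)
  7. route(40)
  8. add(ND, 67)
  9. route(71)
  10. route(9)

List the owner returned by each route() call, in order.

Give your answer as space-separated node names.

Answer: NA NA NC NA NA NC

Derivation:
Op 1: add NA@90 -> ring=[90:NA]
Op 2: route key 90: smallest pos >= 90 is 90 -> NA
Op 3: add NB@29 -> ring=[29:NB,90:NA]
Op 4: add NC@14 -> ring=[14:NC,29:NB,90:NA]
Op 5: route key 37: smallest pos >= 37 is 90 -> NA
Op 6: route key 12: smallest pos >= 12 is 14 -> NC
Op 7: route key 40: smallest pos >= 40 is 90 -> NA
Op 8: add ND@67 -> ring=[14:NC,29:NB,67:ND,90:NA]
Op 9: route key 71: smallest pos >= 71 is 90 -> NA
Op 10: route key 9: smallest pos >= 9 is 14 -> NC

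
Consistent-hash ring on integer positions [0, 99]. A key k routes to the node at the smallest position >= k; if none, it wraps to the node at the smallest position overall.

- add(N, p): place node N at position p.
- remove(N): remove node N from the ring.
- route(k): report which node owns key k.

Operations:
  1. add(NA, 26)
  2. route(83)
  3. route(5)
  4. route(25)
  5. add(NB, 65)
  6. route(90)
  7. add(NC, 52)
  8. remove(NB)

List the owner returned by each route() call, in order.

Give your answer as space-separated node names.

Answer: NA NA NA NA

Derivation:
Op 1: add NA@26 -> ring=[26:NA]
Op 2: route key 83: none >= 83, wrap to smallest pos 26 -> NA
Op 3: route key 5: smallest pos >= 5 is 26 -> NA
Op 4: route key 25: smallest pos >= 25 is 26 -> NA
Op 5: add NB@65 -> ring=[26:NA,65:NB]
Op 6: route key 90: none >= 90, wrap to smallest pos 26 -> NA
Op 7: add NC@52 -> ring=[26:NA,52:NC,65:NB]
Op 8: remove NB -> ring=[26:NA,52:NC]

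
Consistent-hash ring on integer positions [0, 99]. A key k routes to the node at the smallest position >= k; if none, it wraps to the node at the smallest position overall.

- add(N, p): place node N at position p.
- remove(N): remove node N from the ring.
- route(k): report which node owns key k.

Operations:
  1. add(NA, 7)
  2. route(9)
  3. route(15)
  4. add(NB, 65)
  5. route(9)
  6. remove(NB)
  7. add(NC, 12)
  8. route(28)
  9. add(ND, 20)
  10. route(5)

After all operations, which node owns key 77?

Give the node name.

Answer: NA

Derivation:
Op 1: add NA@7 -> ring=[7:NA]
Op 2: route key 9: none >= 9, wrap to smallest pos 7 -> NA
Op 3: route key 15: none >= 15, wrap to smallest pos 7 -> NA
Op 4: add NB@65 -> ring=[7:NA,65:NB]
Op 5: route key 9: smallest pos >= 9 is 65 -> NB
Op 6: remove NB -> ring=[7:NA]
Op 7: add NC@12 -> ring=[7:NA,12:NC]
Op 8: route key 28: none >= 28, wrap to smallest pos 7 -> NA
Op 9: add ND@20 -> ring=[7:NA,12:NC,20:ND]
Op 10: route key 5: smallest pos >= 5 is 7 -> NA
Final route key 77: none >= 77, wrap to smallest pos 7 -> NA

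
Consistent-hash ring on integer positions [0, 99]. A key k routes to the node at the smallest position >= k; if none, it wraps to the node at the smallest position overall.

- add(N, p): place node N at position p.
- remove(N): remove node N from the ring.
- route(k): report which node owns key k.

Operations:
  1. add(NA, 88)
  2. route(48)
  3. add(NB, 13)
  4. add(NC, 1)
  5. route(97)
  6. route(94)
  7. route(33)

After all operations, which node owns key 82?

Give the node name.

Op 1: add NA@88 -> ring=[88:NA]
Op 2: route key 48: smallest pos >= 48 is 88 -> NA
Op 3: add NB@13 -> ring=[13:NB,88:NA]
Op 4: add NC@1 -> ring=[1:NC,13:NB,88:NA]
Op 5: route key 97: none >= 97, wrap to smallest pos 1 -> NC
Op 6: route key 94: none >= 94, wrap to smallest pos 1 -> NC
Op 7: route key 33: smallest pos >= 33 is 88 -> NA
Final route key 82: smallest pos >= 82 is 88 -> NA

Answer: NA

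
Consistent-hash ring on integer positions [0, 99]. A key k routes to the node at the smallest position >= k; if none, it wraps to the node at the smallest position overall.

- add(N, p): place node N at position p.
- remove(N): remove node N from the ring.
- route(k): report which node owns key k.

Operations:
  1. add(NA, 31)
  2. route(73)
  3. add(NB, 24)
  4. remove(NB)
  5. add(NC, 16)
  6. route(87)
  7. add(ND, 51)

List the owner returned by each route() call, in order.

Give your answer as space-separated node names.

Answer: NA NC

Derivation:
Op 1: add NA@31 -> ring=[31:NA]
Op 2: route key 73: none >= 73, wrap to smallest pos 31 -> NA
Op 3: add NB@24 -> ring=[24:NB,31:NA]
Op 4: remove NB -> ring=[31:NA]
Op 5: add NC@16 -> ring=[16:NC,31:NA]
Op 6: route key 87: none >= 87, wrap to smallest pos 16 -> NC
Op 7: add ND@51 -> ring=[16:NC,31:NA,51:ND]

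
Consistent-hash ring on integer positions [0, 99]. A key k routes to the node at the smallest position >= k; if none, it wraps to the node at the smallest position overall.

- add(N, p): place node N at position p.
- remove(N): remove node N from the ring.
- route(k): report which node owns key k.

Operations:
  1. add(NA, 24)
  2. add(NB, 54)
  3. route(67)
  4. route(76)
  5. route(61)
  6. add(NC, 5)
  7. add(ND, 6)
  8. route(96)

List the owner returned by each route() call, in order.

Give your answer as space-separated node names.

Answer: NA NA NA NC

Derivation:
Op 1: add NA@24 -> ring=[24:NA]
Op 2: add NB@54 -> ring=[24:NA,54:NB]
Op 3: route key 67: none >= 67, wrap to smallest pos 24 -> NA
Op 4: route key 76: none >= 76, wrap to smallest pos 24 -> NA
Op 5: route key 61: none >= 61, wrap to smallest pos 24 -> NA
Op 6: add NC@5 -> ring=[5:NC,24:NA,54:NB]
Op 7: add ND@6 -> ring=[5:NC,6:ND,24:NA,54:NB]
Op 8: route key 96: none >= 96, wrap to smallest pos 5 -> NC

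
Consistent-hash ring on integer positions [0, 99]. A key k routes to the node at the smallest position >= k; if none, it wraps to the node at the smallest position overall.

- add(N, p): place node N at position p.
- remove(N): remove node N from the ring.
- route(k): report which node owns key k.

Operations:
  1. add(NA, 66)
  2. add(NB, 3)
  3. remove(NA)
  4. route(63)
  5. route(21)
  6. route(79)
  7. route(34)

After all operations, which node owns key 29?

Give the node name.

Op 1: add NA@66 -> ring=[66:NA]
Op 2: add NB@3 -> ring=[3:NB,66:NA]
Op 3: remove NA -> ring=[3:NB]
Op 4: route key 63: none >= 63, wrap to smallest pos 3 -> NB
Op 5: route key 21: none >= 21, wrap to smallest pos 3 -> NB
Op 6: route key 79: none >= 79, wrap to smallest pos 3 -> NB
Op 7: route key 34: none >= 34, wrap to smallest pos 3 -> NB
Final route key 29: none >= 29, wrap to smallest pos 3 -> NB

Answer: NB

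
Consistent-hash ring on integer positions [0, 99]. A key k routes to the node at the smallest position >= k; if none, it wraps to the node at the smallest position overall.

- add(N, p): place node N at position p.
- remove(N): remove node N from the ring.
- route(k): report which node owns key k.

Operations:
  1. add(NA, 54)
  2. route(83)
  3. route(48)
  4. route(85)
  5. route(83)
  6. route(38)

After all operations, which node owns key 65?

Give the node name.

Op 1: add NA@54 -> ring=[54:NA]
Op 2: route key 83: none >= 83, wrap to smallest pos 54 -> NA
Op 3: route key 48: smallest pos >= 48 is 54 -> NA
Op 4: route key 85: none >= 85, wrap to smallest pos 54 -> NA
Op 5: route key 83: none >= 83, wrap to smallest pos 54 -> NA
Op 6: route key 38: smallest pos >= 38 is 54 -> NA
Final route key 65: none >= 65, wrap to smallest pos 54 -> NA

Answer: NA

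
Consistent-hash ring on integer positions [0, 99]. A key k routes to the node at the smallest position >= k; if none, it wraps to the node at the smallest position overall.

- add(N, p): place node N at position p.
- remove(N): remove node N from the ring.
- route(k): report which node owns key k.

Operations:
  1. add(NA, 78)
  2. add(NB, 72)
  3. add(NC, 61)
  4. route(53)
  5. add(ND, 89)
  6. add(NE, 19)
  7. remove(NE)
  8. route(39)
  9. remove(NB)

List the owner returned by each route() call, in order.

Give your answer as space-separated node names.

Answer: NC NC

Derivation:
Op 1: add NA@78 -> ring=[78:NA]
Op 2: add NB@72 -> ring=[72:NB,78:NA]
Op 3: add NC@61 -> ring=[61:NC,72:NB,78:NA]
Op 4: route key 53: smallest pos >= 53 is 61 -> NC
Op 5: add ND@89 -> ring=[61:NC,72:NB,78:NA,89:ND]
Op 6: add NE@19 -> ring=[19:NE,61:NC,72:NB,78:NA,89:ND]
Op 7: remove NE -> ring=[61:NC,72:NB,78:NA,89:ND]
Op 8: route key 39: smallest pos >= 39 is 61 -> NC
Op 9: remove NB -> ring=[61:NC,78:NA,89:ND]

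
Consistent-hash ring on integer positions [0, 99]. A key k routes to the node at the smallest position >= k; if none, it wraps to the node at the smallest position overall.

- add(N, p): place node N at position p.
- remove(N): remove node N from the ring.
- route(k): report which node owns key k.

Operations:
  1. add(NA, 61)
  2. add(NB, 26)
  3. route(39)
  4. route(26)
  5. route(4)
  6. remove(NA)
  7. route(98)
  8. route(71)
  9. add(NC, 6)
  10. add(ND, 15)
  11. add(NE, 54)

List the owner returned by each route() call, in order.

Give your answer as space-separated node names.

Answer: NA NB NB NB NB

Derivation:
Op 1: add NA@61 -> ring=[61:NA]
Op 2: add NB@26 -> ring=[26:NB,61:NA]
Op 3: route key 39: smallest pos >= 39 is 61 -> NA
Op 4: route key 26: smallest pos >= 26 is 26 -> NB
Op 5: route key 4: smallest pos >= 4 is 26 -> NB
Op 6: remove NA -> ring=[26:NB]
Op 7: route key 98: none >= 98, wrap to smallest pos 26 -> NB
Op 8: route key 71: none >= 71, wrap to smallest pos 26 -> NB
Op 9: add NC@6 -> ring=[6:NC,26:NB]
Op 10: add ND@15 -> ring=[6:NC,15:ND,26:NB]
Op 11: add NE@54 -> ring=[6:NC,15:ND,26:NB,54:NE]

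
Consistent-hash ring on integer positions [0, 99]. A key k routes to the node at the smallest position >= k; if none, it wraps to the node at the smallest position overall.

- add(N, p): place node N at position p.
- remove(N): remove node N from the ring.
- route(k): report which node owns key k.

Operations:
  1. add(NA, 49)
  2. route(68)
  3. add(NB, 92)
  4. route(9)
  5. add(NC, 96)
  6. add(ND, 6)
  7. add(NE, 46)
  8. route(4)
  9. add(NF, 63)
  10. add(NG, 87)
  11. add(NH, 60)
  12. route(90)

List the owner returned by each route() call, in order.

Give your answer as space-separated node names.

Op 1: add NA@49 -> ring=[49:NA]
Op 2: route key 68: none >= 68, wrap to smallest pos 49 -> NA
Op 3: add NB@92 -> ring=[49:NA,92:NB]
Op 4: route key 9: smallest pos >= 9 is 49 -> NA
Op 5: add NC@96 -> ring=[49:NA,92:NB,96:NC]
Op 6: add ND@6 -> ring=[6:ND,49:NA,92:NB,96:NC]
Op 7: add NE@46 -> ring=[6:ND,46:NE,49:NA,92:NB,96:NC]
Op 8: route key 4: smallest pos >= 4 is 6 -> ND
Op 9: add NF@63 -> ring=[6:ND,46:NE,49:NA,63:NF,92:NB,96:NC]
Op 10: add NG@87 -> ring=[6:ND,46:NE,49:NA,63:NF,87:NG,92:NB,96:NC]
Op 11: add NH@60 -> ring=[6:ND,46:NE,49:NA,60:NH,63:NF,87:NG,92:NB,96:NC]
Op 12: route key 90: smallest pos >= 90 is 92 -> NB

Answer: NA NA ND NB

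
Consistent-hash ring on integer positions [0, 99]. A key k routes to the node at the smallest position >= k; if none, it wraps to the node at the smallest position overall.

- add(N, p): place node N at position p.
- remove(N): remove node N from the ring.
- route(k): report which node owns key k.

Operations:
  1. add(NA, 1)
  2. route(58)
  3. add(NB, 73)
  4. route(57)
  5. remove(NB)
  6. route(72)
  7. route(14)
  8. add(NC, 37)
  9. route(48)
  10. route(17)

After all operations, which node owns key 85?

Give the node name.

Answer: NA

Derivation:
Op 1: add NA@1 -> ring=[1:NA]
Op 2: route key 58: none >= 58, wrap to smallest pos 1 -> NA
Op 3: add NB@73 -> ring=[1:NA,73:NB]
Op 4: route key 57: smallest pos >= 57 is 73 -> NB
Op 5: remove NB -> ring=[1:NA]
Op 6: route key 72: none >= 72, wrap to smallest pos 1 -> NA
Op 7: route key 14: none >= 14, wrap to smallest pos 1 -> NA
Op 8: add NC@37 -> ring=[1:NA,37:NC]
Op 9: route key 48: none >= 48, wrap to smallest pos 1 -> NA
Op 10: route key 17: smallest pos >= 17 is 37 -> NC
Final route key 85: none >= 85, wrap to smallest pos 1 -> NA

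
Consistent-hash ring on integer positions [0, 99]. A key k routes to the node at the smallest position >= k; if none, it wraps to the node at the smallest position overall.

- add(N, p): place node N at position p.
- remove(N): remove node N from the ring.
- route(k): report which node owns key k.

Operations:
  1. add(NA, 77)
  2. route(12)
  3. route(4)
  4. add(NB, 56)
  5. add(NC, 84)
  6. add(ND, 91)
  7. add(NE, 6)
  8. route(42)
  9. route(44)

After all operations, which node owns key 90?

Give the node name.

Answer: ND

Derivation:
Op 1: add NA@77 -> ring=[77:NA]
Op 2: route key 12: smallest pos >= 12 is 77 -> NA
Op 3: route key 4: smallest pos >= 4 is 77 -> NA
Op 4: add NB@56 -> ring=[56:NB,77:NA]
Op 5: add NC@84 -> ring=[56:NB,77:NA,84:NC]
Op 6: add ND@91 -> ring=[56:NB,77:NA,84:NC,91:ND]
Op 7: add NE@6 -> ring=[6:NE,56:NB,77:NA,84:NC,91:ND]
Op 8: route key 42: smallest pos >= 42 is 56 -> NB
Op 9: route key 44: smallest pos >= 44 is 56 -> NB
Final route key 90: smallest pos >= 90 is 91 -> ND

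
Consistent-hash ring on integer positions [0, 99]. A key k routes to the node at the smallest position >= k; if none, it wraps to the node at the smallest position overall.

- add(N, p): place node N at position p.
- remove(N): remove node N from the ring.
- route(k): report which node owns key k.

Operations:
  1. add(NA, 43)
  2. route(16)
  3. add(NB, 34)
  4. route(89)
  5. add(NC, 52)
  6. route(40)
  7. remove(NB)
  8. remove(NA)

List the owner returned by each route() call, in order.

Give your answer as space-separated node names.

Answer: NA NB NA

Derivation:
Op 1: add NA@43 -> ring=[43:NA]
Op 2: route key 16: smallest pos >= 16 is 43 -> NA
Op 3: add NB@34 -> ring=[34:NB,43:NA]
Op 4: route key 89: none >= 89, wrap to smallest pos 34 -> NB
Op 5: add NC@52 -> ring=[34:NB,43:NA,52:NC]
Op 6: route key 40: smallest pos >= 40 is 43 -> NA
Op 7: remove NB -> ring=[43:NA,52:NC]
Op 8: remove NA -> ring=[52:NC]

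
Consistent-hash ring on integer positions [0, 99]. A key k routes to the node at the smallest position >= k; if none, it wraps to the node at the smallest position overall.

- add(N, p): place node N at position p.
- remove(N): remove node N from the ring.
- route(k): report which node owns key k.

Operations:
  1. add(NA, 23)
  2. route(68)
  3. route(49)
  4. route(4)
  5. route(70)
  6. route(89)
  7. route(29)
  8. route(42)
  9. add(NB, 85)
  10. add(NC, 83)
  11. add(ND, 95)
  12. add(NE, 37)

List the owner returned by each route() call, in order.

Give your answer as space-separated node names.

Op 1: add NA@23 -> ring=[23:NA]
Op 2: route key 68: none >= 68, wrap to smallest pos 23 -> NA
Op 3: route key 49: none >= 49, wrap to smallest pos 23 -> NA
Op 4: route key 4: smallest pos >= 4 is 23 -> NA
Op 5: route key 70: none >= 70, wrap to smallest pos 23 -> NA
Op 6: route key 89: none >= 89, wrap to smallest pos 23 -> NA
Op 7: route key 29: none >= 29, wrap to smallest pos 23 -> NA
Op 8: route key 42: none >= 42, wrap to smallest pos 23 -> NA
Op 9: add NB@85 -> ring=[23:NA,85:NB]
Op 10: add NC@83 -> ring=[23:NA,83:NC,85:NB]
Op 11: add ND@95 -> ring=[23:NA,83:NC,85:NB,95:ND]
Op 12: add NE@37 -> ring=[23:NA,37:NE,83:NC,85:NB,95:ND]

Answer: NA NA NA NA NA NA NA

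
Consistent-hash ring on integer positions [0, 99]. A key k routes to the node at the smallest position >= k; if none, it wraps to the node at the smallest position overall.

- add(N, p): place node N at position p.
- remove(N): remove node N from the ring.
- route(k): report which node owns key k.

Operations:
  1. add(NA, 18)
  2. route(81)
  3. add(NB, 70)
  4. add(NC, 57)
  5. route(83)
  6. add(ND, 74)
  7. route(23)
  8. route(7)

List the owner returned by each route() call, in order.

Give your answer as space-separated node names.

Answer: NA NA NC NA

Derivation:
Op 1: add NA@18 -> ring=[18:NA]
Op 2: route key 81: none >= 81, wrap to smallest pos 18 -> NA
Op 3: add NB@70 -> ring=[18:NA,70:NB]
Op 4: add NC@57 -> ring=[18:NA,57:NC,70:NB]
Op 5: route key 83: none >= 83, wrap to smallest pos 18 -> NA
Op 6: add ND@74 -> ring=[18:NA,57:NC,70:NB,74:ND]
Op 7: route key 23: smallest pos >= 23 is 57 -> NC
Op 8: route key 7: smallest pos >= 7 is 18 -> NA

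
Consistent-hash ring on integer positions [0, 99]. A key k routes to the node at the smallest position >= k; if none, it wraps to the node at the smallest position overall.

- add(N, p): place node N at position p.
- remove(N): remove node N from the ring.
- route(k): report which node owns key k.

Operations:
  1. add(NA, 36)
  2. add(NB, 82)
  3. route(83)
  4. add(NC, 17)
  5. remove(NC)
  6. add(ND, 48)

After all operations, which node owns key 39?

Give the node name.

Op 1: add NA@36 -> ring=[36:NA]
Op 2: add NB@82 -> ring=[36:NA,82:NB]
Op 3: route key 83: none >= 83, wrap to smallest pos 36 -> NA
Op 4: add NC@17 -> ring=[17:NC,36:NA,82:NB]
Op 5: remove NC -> ring=[36:NA,82:NB]
Op 6: add ND@48 -> ring=[36:NA,48:ND,82:NB]
Final route key 39: smallest pos >= 39 is 48 -> ND

Answer: ND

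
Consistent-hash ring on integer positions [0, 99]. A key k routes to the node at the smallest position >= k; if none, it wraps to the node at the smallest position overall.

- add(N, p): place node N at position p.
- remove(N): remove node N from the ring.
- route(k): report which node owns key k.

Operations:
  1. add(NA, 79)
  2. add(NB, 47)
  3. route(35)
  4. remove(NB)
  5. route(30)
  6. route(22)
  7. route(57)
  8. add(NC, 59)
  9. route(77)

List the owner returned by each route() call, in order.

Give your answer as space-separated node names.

Op 1: add NA@79 -> ring=[79:NA]
Op 2: add NB@47 -> ring=[47:NB,79:NA]
Op 3: route key 35: smallest pos >= 35 is 47 -> NB
Op 4: remove NB -> ring=[79:NA]
Op 5: route key 30: smallest pos >= 30 is 79 -> NA
Op 6: route key 22: smallest pos >= 22 is 79 -> NA
Op 7: route key 57: smallest pos >= 57 is 79 -> NA
Op 8: add NC@59 -> ring=[59:NC,79:NA]
Op 9: route key 77: smallest pos >= 77 is 79 -> NA

Answer: NB NA NA NA NA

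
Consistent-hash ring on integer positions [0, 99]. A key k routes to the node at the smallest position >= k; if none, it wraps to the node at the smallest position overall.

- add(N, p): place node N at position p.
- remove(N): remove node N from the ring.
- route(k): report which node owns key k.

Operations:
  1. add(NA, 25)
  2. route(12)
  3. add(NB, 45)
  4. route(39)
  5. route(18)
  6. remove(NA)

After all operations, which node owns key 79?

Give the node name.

Op 1: add NA@25 -> ring=[25:NA]
Op 2: route key 12: smallest pos >= 12 is 25 -> NA
Op 3: add NB@45 -> ring=[25:NA,45:NB]
Op 4: route key 39: smallest pos >= 39 is 45 -> NB
Op 5: route key 18: smallest pos >= 18 is 25 -> NA
Op 6: remove NA -> ring=[45:NB]
Final route key 79: none >= 79, wrap to smallest pos 45 -> NB

Answer: NB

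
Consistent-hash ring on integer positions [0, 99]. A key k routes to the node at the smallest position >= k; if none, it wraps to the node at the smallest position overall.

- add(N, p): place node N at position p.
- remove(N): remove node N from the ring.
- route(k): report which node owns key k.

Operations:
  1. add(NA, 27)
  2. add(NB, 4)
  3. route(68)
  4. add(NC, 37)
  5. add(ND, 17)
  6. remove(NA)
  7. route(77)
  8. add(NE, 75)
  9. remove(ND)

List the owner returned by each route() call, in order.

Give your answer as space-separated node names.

Op 1: add NA@27 -> ring=[27:NA]
Op 2: add NB@4 -> ring=[4:NB,27:NA]
Op 3: route key 68: none >= 68, wrap to smallest pos 4 -> NB
Op 4: add NC@37 -> ring=[4:NB,27:NA,37:NC]
Op 5: add ND@17 -> ring=[4:NB,17:ND,27:NA,37:NC]
Op 6: remove NA -> ring=[4:NB,17:ND,37:NC]
Op 7: route key 77: none >= 77, wrap to smallest pos 4 -> NB
Op 8: add NE@75 -> ring=[4:NB,17:ND,37:NC,75:NE]
Op 9: remove ND -> ring=[4:NB,37:NC,75:NE]

Answer: NB NB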